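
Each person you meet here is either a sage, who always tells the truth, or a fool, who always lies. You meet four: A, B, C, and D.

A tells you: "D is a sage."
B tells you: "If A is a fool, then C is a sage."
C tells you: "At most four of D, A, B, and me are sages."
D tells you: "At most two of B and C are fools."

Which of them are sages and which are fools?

A: sage, B: sage, C: sage, D: sage

Regardless of anyone's role, C's statement is true, so C is a sage.
With that fixed, D's statement is true, so D is a sage.
With that fixed, A's statement is true, so A is a sage.
With that fixed, B's statement is true, so B is a sage.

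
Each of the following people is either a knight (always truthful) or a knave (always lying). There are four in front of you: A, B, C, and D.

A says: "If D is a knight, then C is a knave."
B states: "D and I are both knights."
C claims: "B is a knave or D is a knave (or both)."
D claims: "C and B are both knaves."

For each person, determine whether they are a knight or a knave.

Consider A. Suppose A is a knave.
Then no assignment of the remaining roles makes every statement match its speaker's type — contradiction.
So A is a knight.
Consider B. Suppose B is a knight.
Then no assignment of the remaining roles makes every statement match its speaker's type — contradiction.
So B is a knave.
With that fixed, C's statement is true, so C is a knight.
With that fixed, D's statement is false, so D is a knave.

A: knight, B: knave, C: knight, D: knave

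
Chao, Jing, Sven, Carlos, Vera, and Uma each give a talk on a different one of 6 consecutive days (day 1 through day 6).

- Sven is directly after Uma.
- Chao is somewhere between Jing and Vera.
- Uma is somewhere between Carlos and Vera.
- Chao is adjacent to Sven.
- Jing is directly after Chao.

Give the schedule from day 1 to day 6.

From clue 1: Sven is in {2,3,4,5,6}.
From clues 1–2: Chao is in {2,3,4,5}.
From clues 1–3: Sven is in {3,4,5}.
From clues 1–4: Chao is in {4,5}.
From clues 1–5: Vera → day 1, Uma → day 2, Sven → day 3, Chao → day 4, Jing → day 5, Carlos → day 6.

Vera, Uma, Sven, Chao, Jing, Carlos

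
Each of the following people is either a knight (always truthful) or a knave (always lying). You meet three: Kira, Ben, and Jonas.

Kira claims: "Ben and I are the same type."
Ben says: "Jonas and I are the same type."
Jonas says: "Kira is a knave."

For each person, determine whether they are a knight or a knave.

Kira: knave, Ben: knight, Jonas: knight

Consider Kira. Suppose Kira is a knight.
Then no assignment of the remaining roles makes every statement match its speaker's type — contradiction.
So Kira is a knave.
With that fixed, Jonas's statement is true, so Jonas is a knight.
Consider Ben. Suppose Ben is a knave.
Then Kira's statement comes out true, contradicting Kira being a knave.
So Ben is a knight.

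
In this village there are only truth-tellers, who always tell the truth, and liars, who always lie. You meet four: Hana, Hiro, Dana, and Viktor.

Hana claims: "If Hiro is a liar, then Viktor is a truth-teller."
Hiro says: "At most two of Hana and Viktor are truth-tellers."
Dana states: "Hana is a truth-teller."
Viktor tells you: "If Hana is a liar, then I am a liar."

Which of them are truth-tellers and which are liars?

Regardless of anyone's role, Hiro's statement is true, so Hiro is a truth-teller.
With that fixed, Hana's statement is true, so Hana is a truth-teller.
With that fixed, Dana's statement is true, so Dana is a truth-teller.
With that fixed, Viktor's statement is true, so Viktor is a truth-teller.

Hana: truth-teller, Hiro: truth-teller, Dana: truth-teller, Viktor: truth-teller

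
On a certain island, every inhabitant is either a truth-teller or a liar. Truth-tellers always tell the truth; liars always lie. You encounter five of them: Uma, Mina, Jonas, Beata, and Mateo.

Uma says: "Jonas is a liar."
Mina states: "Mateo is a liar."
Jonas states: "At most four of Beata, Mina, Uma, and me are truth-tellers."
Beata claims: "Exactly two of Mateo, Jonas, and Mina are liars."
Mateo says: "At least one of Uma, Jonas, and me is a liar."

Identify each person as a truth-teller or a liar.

Uma: liar, Mina: liar, Jonas: truth-teller, Beata: liar, Mateo: truth-teller

Regardless of anyone's role, Jonas's statement is true, so Jonas is a truth-teller.
With that fixed, Uma's statement is false, so Uma is a liar.
With that fixed, Mateo's statement is true, so Mateo is a truth-teller.
With that fixed, Mina's statement is false, so Mina is a liar.
With that fixed, Beata's statement is false, so Beata is a liar.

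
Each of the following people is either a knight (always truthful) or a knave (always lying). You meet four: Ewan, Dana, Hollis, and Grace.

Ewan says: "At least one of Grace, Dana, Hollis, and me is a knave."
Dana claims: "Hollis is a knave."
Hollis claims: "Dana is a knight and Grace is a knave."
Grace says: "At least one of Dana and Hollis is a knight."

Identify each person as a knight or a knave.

Ewan: knight, Dana: knight, Hollis: knave, Grace: knight

Consider Ewan. Suppose Ewan is a knave.
Then Ewan's own statement would have to be false, but it can't be — contradiction.
So Ewan is a knight.
Consider Dana. Suppose Dana is a knave.
Then no assignment of the remaining roles makes every statement match its speaker's type — contradiction.
So Dana is a knight.
With that fixed, Grace's statement is true, so Grace is a knight.
With that fixed, Hollis's statement is false, so Hollis is a knave.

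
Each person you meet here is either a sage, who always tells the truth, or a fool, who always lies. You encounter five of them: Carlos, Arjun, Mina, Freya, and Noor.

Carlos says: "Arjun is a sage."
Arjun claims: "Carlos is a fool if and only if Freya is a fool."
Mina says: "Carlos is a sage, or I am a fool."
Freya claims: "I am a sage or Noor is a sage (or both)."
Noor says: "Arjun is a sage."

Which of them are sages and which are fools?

Carlos: sage, Arjun: sage, Mina: sage, Freya: sage, Noor: sage

Consider Carlos. Suppose Carlos is a fool.
Then whichever role Mina has, Mina's statement has the wrong truth value — contradiction.
So Carlos is a sage.
With that fixed, Mina's statement is true, so Mina is a sage.
Consider Arjun. Suppose Arjun is a fool.
Then Carlos's statement comes out false, contradicting Carlos being a sage.
So Arjun is a sage.
With that fixed, Noor's statement is true, so Noor is a sage.
With that fixed, Freya's statement is true, so Freya is a sage.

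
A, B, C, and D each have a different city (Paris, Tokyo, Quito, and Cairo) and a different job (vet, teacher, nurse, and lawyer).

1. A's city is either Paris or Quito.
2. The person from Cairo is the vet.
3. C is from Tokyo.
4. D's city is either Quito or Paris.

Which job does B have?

With clues 1–4, lawyer, nurse, and teacher are impossible for B's job.
That leaves vet.

vet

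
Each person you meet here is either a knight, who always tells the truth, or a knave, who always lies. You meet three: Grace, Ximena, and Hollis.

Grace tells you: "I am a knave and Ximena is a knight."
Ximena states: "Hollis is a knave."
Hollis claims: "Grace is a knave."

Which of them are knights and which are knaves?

Consider Grace. Suppose Grace is a knight.
Then Grace's own statement would have to be true, but it can't be — contradiction.
So Grace is a knave.
With that fixed, Hollis's statement is true, so Hollis is a knight.
With that fixed, Ximena's statement is false, so Ximena is a knave.

Grace: knave, Ximena: knave, Hollis: knight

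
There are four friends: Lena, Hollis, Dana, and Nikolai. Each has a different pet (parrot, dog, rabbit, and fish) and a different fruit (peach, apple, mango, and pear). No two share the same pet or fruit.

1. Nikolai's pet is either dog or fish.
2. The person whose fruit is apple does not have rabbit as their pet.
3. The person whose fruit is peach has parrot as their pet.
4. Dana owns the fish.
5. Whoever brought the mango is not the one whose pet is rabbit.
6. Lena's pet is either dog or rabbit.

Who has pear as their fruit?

Lena

With clues 1–5, Dana and Nikolai are impossible for the one with fruit pear.
With clues 1–6, Hollis is impossible for the one with fruit pear.
That leaves Lena.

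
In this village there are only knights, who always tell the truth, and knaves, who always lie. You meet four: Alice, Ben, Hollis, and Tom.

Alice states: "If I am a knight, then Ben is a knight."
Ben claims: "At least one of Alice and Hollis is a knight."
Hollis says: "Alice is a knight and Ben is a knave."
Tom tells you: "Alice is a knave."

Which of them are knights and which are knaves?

Consider Alice. Suppose Alice is a knave.
Then Alice's own statement would have to be false, but it can't be — contradiction.
So Alice is a knight.
With that fixed, Ben's statement is true, so Ben is a knight.
With that fixed, Hollis's statement is false, so Hollis is a knave.
With that fixed, Tom's statement is false, so Tom is a knave.

Alice: knight, Ben: knight, Hollis: knave, Tom: knave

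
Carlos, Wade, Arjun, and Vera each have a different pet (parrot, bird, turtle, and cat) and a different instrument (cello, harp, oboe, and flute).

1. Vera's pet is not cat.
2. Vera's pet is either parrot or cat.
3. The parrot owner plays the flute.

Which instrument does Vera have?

flute

With clues 1–3, cello, harp, and oboe are impossible for Vera's instrument.
That leaves flute.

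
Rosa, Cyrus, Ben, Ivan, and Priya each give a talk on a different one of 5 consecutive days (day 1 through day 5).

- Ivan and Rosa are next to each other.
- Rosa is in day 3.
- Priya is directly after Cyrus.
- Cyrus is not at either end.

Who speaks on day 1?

With clues 1–2, Ivan and Rosa are ruled out for day 1.
With clues 1–3, Priya is ruled out for day 1.
With clues 1–4, Cyrus is ruled out for day 1.
So day 1 is Ben.

Ben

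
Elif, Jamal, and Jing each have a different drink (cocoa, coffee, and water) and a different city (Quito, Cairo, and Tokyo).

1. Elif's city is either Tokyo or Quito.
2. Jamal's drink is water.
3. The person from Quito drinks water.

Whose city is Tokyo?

With clues 1–3, Jamal and Jing are impossible for the one with city Tokyo.
That leaves Elif.

Elif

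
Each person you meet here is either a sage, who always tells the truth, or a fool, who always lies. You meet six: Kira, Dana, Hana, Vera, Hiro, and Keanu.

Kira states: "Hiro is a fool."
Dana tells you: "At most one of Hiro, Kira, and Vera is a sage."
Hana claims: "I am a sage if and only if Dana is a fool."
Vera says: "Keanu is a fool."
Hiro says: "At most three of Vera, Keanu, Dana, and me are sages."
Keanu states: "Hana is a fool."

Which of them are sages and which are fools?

Kira: fool, Dana: fool, Hana: sage, Vera: sage, Hiro: sage, Keanu: fool

Consider Kira. Suppose Kira is a sage.
Then no assignment of the remaining roles makes every statement match its speaker's type — contradiction.
So Kira is a fool.
Consider Dana. Suppose Dana is a sage.
Then whichever role Hana has, Hana's statement has the wrong truth value — contradiction.
So Dana is a fool.
With that fixed, Hiro's statement is true, so Hiro is a sage.
Consider Hana. Suppose Hana is a fool.
Then no assignment of the remaining roles makes every statement match its speaker's type — contradiction.
So Hana is a sage.
With that fixed, Keanu's statement is false, so Keanu is a fool.
With that fixed, Vera's statement is true, so Vera is a sage.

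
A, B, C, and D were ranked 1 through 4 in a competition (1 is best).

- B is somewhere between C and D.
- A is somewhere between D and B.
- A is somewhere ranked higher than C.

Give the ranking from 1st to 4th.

D, A, B, C

From clue 1: B is in {2,3}.
From clues 1–2: A is in {2,3}.
From clues 1–3: D → rank 1, A → rank 2, B → rank 3, C → rank 4.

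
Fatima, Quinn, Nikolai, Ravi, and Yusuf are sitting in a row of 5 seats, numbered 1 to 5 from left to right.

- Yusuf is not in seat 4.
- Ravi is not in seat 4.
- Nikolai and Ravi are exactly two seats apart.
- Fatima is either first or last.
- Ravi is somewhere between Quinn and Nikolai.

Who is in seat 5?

With clues 1–5, Nikolai, Quinn, Ravi, and Yusuf are ruled out for seat 5.
So seat 5 is Fatima.

Fatima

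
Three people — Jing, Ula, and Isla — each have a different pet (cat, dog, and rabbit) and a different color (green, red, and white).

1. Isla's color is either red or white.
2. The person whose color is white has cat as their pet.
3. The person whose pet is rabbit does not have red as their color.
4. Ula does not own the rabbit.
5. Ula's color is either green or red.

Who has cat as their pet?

With clues 1–4, Jing is impossible for the one with pet cat.
With clues 1–5, Ula is impossible for the one with pet cat.
That leaves Isla.

Isla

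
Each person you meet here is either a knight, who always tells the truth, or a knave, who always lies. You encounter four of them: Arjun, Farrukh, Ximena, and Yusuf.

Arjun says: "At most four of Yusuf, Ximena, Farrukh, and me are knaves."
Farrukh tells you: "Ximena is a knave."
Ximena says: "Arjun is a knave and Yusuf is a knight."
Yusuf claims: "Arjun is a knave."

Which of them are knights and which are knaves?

Arjun: knight, Farrukh: knight, Ximena: knave, Yusuf: knave

Regardless of anyone's role, Arjun's statement is true, so Arjun is a knight.
With that fixed, Ximena's statement is false, so Ximena is a knave.
With that fixed, Yusuf's statement is false, so Yusuf is a knave.
With that fixed, Farrukh's statement is true, so Farrukh is a knight.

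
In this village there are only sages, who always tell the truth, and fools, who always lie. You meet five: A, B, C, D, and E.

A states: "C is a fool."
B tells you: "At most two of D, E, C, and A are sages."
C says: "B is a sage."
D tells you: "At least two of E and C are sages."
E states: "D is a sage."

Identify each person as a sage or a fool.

Consider A. Suppose A is a sage.
Then no assignment of the remaining roles makes every statement match its speaker's type — contradiction.
So A is a fool.
Consider B. Suppose B is a fool.
Then no assignment of the remaining roles makes every statement match its speaker's type — contradiction.
So B is a sage.
With that fixed, C's statement is true, so C is a sage.
Consider D. Suppose D is a sage.
Then no assignment of the remaining roles makes every statement match its speaker's type — contradiction.
So D is a fool.
With that fixed, E's statement is false, so E is a fool.

A: fool, B: sage, C: sage, D: fool, E: fool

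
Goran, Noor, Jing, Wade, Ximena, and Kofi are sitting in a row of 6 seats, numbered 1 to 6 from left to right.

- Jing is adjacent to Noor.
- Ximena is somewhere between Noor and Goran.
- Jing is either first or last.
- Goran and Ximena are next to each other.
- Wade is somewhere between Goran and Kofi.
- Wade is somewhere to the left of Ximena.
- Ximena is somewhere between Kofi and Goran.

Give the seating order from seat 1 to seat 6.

From clues 1–2: Ximena is in {2,3,4,5}.
From clues 1–3: Noor is in {2,5}.
From clues 1–6: Goran is in {3,6}.
From clues 1–7: Jing → seat 1, Noor → seat 2, Kofi → seat 3, Wade → seat 4, Ximena → seat 5, Goran → seat 6.

Jing, Noor, Kofi, Wade, Ximena, Goran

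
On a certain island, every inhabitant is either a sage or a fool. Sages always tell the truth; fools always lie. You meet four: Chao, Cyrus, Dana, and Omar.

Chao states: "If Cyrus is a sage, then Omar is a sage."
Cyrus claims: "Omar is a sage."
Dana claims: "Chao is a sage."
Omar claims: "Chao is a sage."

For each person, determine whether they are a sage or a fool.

Consider Chao. Suppose Chao is a fool.
Then no assignment of the remaining roles makes every statement match its speaker's type — contradiction.
So Chao is a sage.
With that fixed, Dana's statement is true, so Dana is a sage.
With that fixed, Omar's statement is true, so Omar is a sage.
With that fixed, Cyrus's statement is true, so Cyrus is a sage.

Chao: sage, Cyrus: sage, Dana: sage, Omar: sage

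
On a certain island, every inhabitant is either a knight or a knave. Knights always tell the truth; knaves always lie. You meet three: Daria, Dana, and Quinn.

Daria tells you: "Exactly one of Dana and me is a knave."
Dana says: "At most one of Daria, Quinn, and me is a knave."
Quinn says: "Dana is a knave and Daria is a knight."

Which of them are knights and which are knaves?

Daria: knave, Dana: knave, Quinn: knave

Consider Daria. Suppose Daria is a knight.
Then no assignment of the remaining roles makes every statement match its speaker's type — contradiction.
So Daria is a knave.
With that fixed, Quinn's statement is false, so Quinn is a knave.
With that fixed, Dana's statement is false, so Dana is a knave.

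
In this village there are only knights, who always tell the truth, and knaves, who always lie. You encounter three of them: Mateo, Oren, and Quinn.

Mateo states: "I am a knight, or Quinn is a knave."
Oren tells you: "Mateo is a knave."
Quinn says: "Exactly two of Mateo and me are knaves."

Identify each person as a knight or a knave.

Mateo: knight, Oren: knave, Quinn: knave

Consider Mateo. Suppose Mateo is a knave.
Then whichever role Quinn has, Quinn's statement has the wrong truth value — contradiction.
So Mateo is a knight.
With that fixed, Oren's statement is false, so Oren is a knave.
With that fixed, Quinn's statement is false, so Quinn is a knave.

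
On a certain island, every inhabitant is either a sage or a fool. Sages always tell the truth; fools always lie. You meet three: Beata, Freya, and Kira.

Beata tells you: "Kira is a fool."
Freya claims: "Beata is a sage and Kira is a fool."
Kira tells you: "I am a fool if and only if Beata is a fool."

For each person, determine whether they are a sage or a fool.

Consider Beata. Suppose Beata is a fool.
Then whichever role Kira has, Kira's statement has the wrong truth value — contradiction.
So Beata is a sage.
Consider Freya. Suppose Freya is a fool.
Then no assignment of the remaining roles makes every statement match its speaker's type — contradiction.
So Freya is a sage.
Consider Kira. Suppose Kira is a sage.
Then Beata's statement comes out false, contradicting Beata being a sage.
So Kira is a fool.

Beata: sage, Freya: sage, Kira: fool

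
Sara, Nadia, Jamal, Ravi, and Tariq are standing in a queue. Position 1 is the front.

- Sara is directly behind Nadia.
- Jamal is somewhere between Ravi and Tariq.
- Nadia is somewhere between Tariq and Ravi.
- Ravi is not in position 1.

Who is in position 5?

With clue 1, Nadia is ruled out for position 5.
With clues 1–2, Jamal is ruled out for position 5.
With clues 1–3, Sara is ruled out for position 5.
With clues 1–4, Tariq is ruled out for position 5.
So position 5 is Ravi.

Ravi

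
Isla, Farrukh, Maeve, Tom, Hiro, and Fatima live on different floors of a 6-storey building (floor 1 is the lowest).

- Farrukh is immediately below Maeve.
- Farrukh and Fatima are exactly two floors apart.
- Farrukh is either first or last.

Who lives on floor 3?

Fatima

With clues 1–3, Farrukh, Hiro, Isla, Maeve, and Tom are ruled out for floor 3.
So floor 3 is Fatima.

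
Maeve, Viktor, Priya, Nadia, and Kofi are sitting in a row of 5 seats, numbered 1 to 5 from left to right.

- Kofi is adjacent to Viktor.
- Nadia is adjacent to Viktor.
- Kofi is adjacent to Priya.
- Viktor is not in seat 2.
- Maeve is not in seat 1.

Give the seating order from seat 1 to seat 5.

Priya, Kofi, Viktor, Nadia, Maeve

From clues 1–2: Viktor is in {2,3,4}.
From clues 1–3: Maeve is in {1,5}.
From clues 1–5: Priya → seat 1, Kofi → seat 2, Viktor → seat 3, Nadia → seat 4, Maeve → seat 5.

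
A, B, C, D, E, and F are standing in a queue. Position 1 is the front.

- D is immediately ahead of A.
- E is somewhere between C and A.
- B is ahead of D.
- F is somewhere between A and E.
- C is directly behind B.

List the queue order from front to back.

From clue 1: A is in {2,3,4,5,6}.
From clues 1–2: E is in {2,3,4,5}.
From clues 1–3: A is in {3,4,5,6}.
From clues 1–4: A is in {3,6}.
From clues 1–5: B → position 1, C → position 2, E → position 3, F → position 4, D → position 5, A → position 6.

B, C, E, F, D, A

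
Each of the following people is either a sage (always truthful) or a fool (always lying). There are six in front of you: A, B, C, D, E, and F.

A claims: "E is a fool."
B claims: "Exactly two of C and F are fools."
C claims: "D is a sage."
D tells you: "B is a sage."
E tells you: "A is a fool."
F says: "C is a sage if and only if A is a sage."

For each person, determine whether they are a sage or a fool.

A: fool, B: fool, C: fool, D: fool, E: sage, F: sage

Consider A. Suppose A is a sage.
Then no assignment of the remaining roles makes every statement match its speaker's type — contradiction.
So A is a fool.
With that fixed, E's statement is true, so E is a sage.
Consider B. Suppose B is a sage.
Then no assignment of the remaining roles makes every statement match its speaker's type — contradiction.
So B is a fool.
With that fixed, D's statement is false, so D is a fool.
With that fixed, C's statement is false, so C is a fool.
With that fixed, F's statement is true, so F is a sage.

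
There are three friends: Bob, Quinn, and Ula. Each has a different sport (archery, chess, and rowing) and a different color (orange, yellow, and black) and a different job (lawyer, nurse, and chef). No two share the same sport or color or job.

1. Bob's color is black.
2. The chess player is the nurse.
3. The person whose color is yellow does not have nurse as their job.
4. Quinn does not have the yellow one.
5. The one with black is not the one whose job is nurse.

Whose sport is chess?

Quinn

With clues 1–4, Ula is impossible for the one with sport chess.
With clues 1–5, Bob is impossible for the one with sport chess.
That leaves Quinn.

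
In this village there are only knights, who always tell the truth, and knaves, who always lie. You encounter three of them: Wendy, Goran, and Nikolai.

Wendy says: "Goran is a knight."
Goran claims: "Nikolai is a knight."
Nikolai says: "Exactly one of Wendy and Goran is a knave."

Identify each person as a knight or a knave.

Wendy: knave, Goran: knave, Nikolai: knave

Consider Wendy. Suppose Wendy is a knight.
Then no assignment of the remaining roles makes every statement match its speaker's type — contradiction.
So Wendy is a knave.
Consider Goran. Suppose Goran is a knight.
Then Wendy's statement comes out true, contradicting Wendy being a knave.
So Goran is a knave.
With that fixed, Nikolai's statement is false, so Nikolai is a knave.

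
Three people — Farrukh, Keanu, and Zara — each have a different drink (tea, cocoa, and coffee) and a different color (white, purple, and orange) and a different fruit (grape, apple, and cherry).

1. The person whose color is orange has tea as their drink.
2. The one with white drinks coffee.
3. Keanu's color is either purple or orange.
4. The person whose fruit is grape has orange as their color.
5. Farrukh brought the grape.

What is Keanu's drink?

cocoa

With clues 1–3, coffee is impossible for Keanu's drink.
With clues 1–5, tea is impossible for Keanu's drink.
That leaves cocoa.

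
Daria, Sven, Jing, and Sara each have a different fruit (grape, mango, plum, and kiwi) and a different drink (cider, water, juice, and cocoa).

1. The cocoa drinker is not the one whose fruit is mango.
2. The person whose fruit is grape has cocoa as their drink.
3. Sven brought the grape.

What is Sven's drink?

With clues 1–3, cider, juice, and water are impossible for Sven's drink.
That leaves cocoa.

cocoa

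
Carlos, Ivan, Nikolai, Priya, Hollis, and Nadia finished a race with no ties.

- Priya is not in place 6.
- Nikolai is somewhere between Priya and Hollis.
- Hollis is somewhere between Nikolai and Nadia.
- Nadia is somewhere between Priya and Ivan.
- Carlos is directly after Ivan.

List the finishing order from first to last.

From clue 1: Priya is in {1,2,3,4,5}.
From clues 1–2: Nikolai is in {2,3,4,5}.
From clues 1–3: Nikolai is in {2,3,4}.
From clues 1–4: Hollis is in {3,4}.
From clues 1–5: Priya → place 1, Nikolai → place 2, Hollis → place 3, Nadia → place 4, Ivan → place 5, Carlos → place 6.

Priya, Nikolai, Hollis, Nadia, Ivan, Carlos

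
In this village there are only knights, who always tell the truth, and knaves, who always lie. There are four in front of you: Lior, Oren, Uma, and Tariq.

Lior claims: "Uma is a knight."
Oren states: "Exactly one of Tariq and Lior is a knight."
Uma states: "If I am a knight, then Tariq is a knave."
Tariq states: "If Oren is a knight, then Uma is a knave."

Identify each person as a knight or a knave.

Consider Lior. Suppose Lior is a knave.
Then no assignment of the remaining roles makes every statement match its speaker's type — contradiction.
So Lior is a knight.
Consider Oren. Suppose Oren is a knave.
Then no assignment of the remaining roles makes every statement match its speaker's type — contradiction.
So Oren is a knight.
Consider Uma. Suppose Uma is a knave.
Then Lior's statement comes out false, contradicting Lior being a knight.
So Uma is a knight.
With that fixed, Tariq's statement is false, so Tariq is a knave.

Lior: knight, Oren: knight, Uma: knight, Tariq: knave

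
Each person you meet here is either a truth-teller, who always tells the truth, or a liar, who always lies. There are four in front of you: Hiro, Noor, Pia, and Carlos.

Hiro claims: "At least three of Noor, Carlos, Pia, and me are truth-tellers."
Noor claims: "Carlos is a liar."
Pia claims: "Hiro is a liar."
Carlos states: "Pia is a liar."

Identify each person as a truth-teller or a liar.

Consider Hiro. Suppose Hiro is a truth-teller.
Then no assignment of the remaining roles makes every statement match its speaker's type — contradiction.
So Hiro is a liar.
With that fixed, Pia's statement is true, so Pia is a truth-teller.
With that fixed, Carlos's statement is false, so Carlos is a liar.
With that fixed, Noor's statement is true, so Noor is a truth-teller.

Hiro: liar, Noor: truth-teller, Pia: truth-teller, Carlos: liar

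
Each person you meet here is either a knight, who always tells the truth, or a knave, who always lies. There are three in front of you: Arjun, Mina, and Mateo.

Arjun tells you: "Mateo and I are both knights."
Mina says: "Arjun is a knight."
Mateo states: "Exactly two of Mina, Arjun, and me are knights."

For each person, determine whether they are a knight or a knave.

Consider Arjun. Suppose Arjun is a knight.
Then no assignment of the remaining roles makes every statement match its speaker's type — contradiction.
So Arjun is a knave.
With that fixed, Mina's statement is false, so Mina is a knave.
With that fixed, Mateo's statement is false, so Mateo is a knave.

Arjun: knave, Mina: knave, Mateo: knave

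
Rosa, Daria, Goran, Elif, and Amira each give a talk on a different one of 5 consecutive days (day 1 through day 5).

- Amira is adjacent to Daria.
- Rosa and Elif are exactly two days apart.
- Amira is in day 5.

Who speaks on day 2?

Goran

With clues 1–2, Elif and Rosa are ruled out for day 2.
With clues 1–3, Amira and Daria are ruled out for day 2.
So day 2 is Goran.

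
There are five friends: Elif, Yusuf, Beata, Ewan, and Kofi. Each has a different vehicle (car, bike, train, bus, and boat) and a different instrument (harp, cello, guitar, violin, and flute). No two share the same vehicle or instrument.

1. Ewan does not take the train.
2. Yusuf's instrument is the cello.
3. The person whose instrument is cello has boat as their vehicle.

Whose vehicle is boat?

With clues 1–3, Beata, Elif, Ewan, and Kofi are impossible for the one with vehicle boat.
That leaves Yusuf.

Yusuf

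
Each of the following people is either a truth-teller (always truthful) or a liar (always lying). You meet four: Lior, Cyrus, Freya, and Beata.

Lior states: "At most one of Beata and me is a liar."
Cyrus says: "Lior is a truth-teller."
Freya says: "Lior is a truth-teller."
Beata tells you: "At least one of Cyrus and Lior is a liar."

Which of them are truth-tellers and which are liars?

Lior: truth-teller, Cyrus: truth-teller, Freya: truth-teller, Beata: liar

Consider Lior. Suppose Lior is a liar.
Then no assignment of the remaining roles makes every statement match its speaker's type — contradiction.
So Lior is a truth-teller.
With that fixed, Cyrus's statement is true, so Cyrus is a truth-teller.
With that fixed, Freya's statement is true, so Freya is a truth-teller.
With that fixed, Beata's statement is false, so Beata is a liar.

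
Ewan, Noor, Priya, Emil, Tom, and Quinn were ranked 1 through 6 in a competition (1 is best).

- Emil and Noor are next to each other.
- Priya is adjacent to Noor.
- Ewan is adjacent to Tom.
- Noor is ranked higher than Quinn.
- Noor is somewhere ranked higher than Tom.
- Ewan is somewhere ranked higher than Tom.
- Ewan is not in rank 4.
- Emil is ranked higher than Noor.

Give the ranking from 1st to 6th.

From clues 1–2: Noor is in {2,3,4,5}.
From clues 1–4: Noor is in {2,4}.
From clues 1–5: Noor → rank 2.
From clues 1–6: Ewan is in {4,5}.
From clues 1–7: Quinn → rank 4, Ewan → rank 5, Tom → rank 6.
From clues 1–8: Emil → rank 1, Priya → rank 3.

Emil, Noor, Priya, Quinn, Ewan, Tom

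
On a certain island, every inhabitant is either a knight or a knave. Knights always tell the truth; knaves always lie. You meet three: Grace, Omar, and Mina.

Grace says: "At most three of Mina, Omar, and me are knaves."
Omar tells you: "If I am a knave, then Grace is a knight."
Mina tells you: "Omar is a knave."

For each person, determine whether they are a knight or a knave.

Regardless of anyone's role, Grace's statement is true, so Grace is a knight.
With that fixed, Omar's statement is true, so Omar is a knight.
With that fixed, Mina's statement is false, so Mina is a knave.

Grace: knight, Omar: knight, Mina: knave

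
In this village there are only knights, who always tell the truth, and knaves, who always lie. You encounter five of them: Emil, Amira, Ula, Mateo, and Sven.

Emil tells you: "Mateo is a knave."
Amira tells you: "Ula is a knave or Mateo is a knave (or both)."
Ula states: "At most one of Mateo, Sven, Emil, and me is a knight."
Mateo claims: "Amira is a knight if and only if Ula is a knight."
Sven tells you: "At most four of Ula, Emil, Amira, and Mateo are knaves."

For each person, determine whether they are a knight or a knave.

Emil: knight, Amira: knight, Ula: knave, Mateo: knave, Sven: knight

Regardless of anyone's role, Sven's statement is true, so Sven is a knight.
Consider Emil. Suppose Emil is a knave.
Then no assignment of the remaining roles makes every statement match its speaker's type — contradiction.
So Emil is a knight.
With that fixed, Ula's statement is false, so Ula is a knave.
With that fixed, Amira's statement is true, so Amira is a knight.
With that fixed, Mateo's statement is false, so Mateo is a knave.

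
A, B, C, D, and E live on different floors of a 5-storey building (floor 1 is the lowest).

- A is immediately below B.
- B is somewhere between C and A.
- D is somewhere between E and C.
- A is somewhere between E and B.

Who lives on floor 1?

With clue 1, B is ruled out for floor 1.
With clues 1–2, C is ruled out for floor 1.
With clues 1–3, D is ruled out for floor 1.
With clues 1–4, A is ruled out for floor 1.
So floor 1 is E.

E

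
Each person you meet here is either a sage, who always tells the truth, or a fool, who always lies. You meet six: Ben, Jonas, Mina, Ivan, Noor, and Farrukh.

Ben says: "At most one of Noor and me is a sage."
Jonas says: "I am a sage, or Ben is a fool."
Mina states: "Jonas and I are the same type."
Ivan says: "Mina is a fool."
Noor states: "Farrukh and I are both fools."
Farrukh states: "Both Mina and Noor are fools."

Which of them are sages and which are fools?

Ben: sage, Jonas: sage, Mina: fool, Ivan: sage, Noor: fool, Farrukh: sage

Consider Ben. Suppose Ben is a fool.
Then Ben's own statement would have to be false, but it can't be — contradiction.
So Ben is a sage.
Consider Jonas. Suppose Jonas is a fool.
Then whichever role Mina has, Mina's statement has the wrong truth value — contradiction.
So Jonas is a sage.
Consider Mina. Suppose Mina is a sage.
Then no assignment of the remaining roles makes every statement match its speaker's type — contradiction.
So Mina is a fool.
With that fixed, Ivan's statement is true, so Ivan is a sage.
Consider Noor. Suppose Noor is a sage.
Then Ben's statement comes out false, contradicting Ben being a sage.
So Noor is a fool.
With that fixed, Farrukh's statement is true, so Farrukh is a sage.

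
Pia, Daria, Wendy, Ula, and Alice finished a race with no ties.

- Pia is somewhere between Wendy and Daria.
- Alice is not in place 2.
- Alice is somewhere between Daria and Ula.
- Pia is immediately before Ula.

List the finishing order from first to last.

Wendy, Pia, Ula, Alice, Daria

From clue 1: Pia is in {2,3,4}.
From clues 1–3: Alice is in {3,4}.
From clues 1–4: Wendy → place 1, Pia → place 2, Ula → place 3, Alice → place 4, Daria → place 5.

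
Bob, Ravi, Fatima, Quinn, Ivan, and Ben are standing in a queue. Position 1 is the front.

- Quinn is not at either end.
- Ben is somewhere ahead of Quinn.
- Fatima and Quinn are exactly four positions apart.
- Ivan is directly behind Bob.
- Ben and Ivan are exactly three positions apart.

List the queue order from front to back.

Ben, Quinn, Bob, Ivan, Ravi, Fatima

From clue 1: Quinn is in {2,3,4,5}.
From clues 1–3: Fatima is in {1,6}.
From clues 1–5: Ben → position 1, Quinn → position 2, Bob → position 3, Ivan → position 4, Ravi → position 5, Fatima → position 6.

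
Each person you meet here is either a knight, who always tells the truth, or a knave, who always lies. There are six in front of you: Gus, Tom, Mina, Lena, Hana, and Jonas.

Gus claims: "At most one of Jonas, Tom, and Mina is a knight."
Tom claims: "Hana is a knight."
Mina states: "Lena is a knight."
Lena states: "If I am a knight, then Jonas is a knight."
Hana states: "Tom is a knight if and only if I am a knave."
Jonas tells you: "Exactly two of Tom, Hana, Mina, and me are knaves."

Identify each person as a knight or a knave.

Gus: knave, Tom: knave, Mina: knight, Lena: knight, Hana: knave, Jonas: knight

Consider Gus. Suppose Gus is a knight.
Then no assignment of the remaining roles makes every statement match its speaker's type — contradiction.
So Gus is a knave.
Consider Tom. Suppose Tom is a knight.
Then whichever role Hana has, Hana's statement has the wrong truth value — contradiction.
So Tom is a knave.
Consider Mina. Suppose Mina is a knave.
Then Gus's statement comes out true, contradicting Gus being a knave.
So Mina is a knight.
Consider Lena. Suppose Lena is a knave.
Then Mina's statement comes out false, contradicting Mina being a knight.
So Lena is a knight.
Consider Hana. Suppose Hana is a knight.
Then Tom's statement comes out true, contradicting Tom being a knave.
So Hana is a knave.
Consider Jonas. Suppose Jonas is a knave.
Then Gus's statement comes out true, contradicting Gus being a knave.
So Jonas is a knight.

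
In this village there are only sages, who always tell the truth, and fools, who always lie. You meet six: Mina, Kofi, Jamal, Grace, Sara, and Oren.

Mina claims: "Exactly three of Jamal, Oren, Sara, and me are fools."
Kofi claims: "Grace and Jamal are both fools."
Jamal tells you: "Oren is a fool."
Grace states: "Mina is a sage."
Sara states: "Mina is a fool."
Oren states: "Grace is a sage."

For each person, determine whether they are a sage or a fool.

Consider Mina. Suppose Mina is a sage.
Then no assignment of the remaining roles makes every statement match its speaker's type — contradiction.
So Mina is a fool.
With that fixed, Grace's statement is false, so Grace is a fool.
With that fixed, Sara's statement is true, so Sara is a sage.
With that fixed, Oren's statement is false, so Oren is a fool.
With that fixed, Jamal's statement is true, so Jamal is a sage.
With that fixed, Kofi's statement is false, so Kofi is a fool.

Mina: fool, Kofi: fool, Jamal: sage, Grace: fool, Sara: sage, Oren: fool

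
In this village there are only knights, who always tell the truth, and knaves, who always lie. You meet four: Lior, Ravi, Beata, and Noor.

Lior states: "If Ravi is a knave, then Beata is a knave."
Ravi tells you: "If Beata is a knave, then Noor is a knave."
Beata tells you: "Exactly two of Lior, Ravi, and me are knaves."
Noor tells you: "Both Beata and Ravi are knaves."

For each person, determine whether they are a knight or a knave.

Consider Lior. Suppose Lior is a knave.
Then no assignment of the remaining roles makes every statement match its speaker's type — contradiction.
So Lior is a knight.
Consider Ravi. Suppose Ravi is a knave.
Then whichever role Beata has, Beata's statement has the wrong truth value — contradiction.
So Ravi is a knight.
With that fixed, Beata's statement is false, so Beata is a knave.
With that fixed, Noor's statement is false, so Noor is a knave.

Lior: knight, Ravi: knight, Beata: knave, Noor: knave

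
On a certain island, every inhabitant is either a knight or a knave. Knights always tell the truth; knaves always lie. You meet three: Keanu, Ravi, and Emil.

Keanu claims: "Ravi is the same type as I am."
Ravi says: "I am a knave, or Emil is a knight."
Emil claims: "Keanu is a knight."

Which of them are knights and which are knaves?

Consider Keanu. Suppose Keanu is a knave.
Then no assignment of the remaining roles makes every statement match its speaker's type — contradiction.
So Keanu is a knight.
With that fixed, Emil's statement is true, so Emil is a knight.
With that fixed, Ravi's statement is true, so Ravi is a knight.

Keanu: knight, Ravi: knight, Emil: knight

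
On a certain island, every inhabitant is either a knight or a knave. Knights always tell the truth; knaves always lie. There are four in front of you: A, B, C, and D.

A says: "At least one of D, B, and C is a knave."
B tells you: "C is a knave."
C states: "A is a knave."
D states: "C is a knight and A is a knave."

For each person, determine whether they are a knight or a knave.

A: knight, B: knight, C: knave, D: knave

Consider A. Suppose A is a knave.
Then no assignment of the remaining roles makes every statement match its speaker's type — contradiction.
So A is a knight.
With that fixed, C's statement is false, so C is a knave.
With that fixed, D's statement is false, so D is a knave.
With that fixed, B's statement is true, so B is a knight.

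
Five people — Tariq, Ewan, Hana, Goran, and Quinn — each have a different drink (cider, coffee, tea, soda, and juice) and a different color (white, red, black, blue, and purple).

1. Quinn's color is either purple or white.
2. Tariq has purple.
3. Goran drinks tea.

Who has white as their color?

With clues 1–2, Ewan, Goran, Hana, and Tariq are impossible for the one with color white.
That leaves Quinn.

Quinn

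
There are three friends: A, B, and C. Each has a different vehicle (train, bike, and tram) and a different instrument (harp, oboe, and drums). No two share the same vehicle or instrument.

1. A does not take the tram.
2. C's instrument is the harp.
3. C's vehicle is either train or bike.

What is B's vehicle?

With clues 1–3, bike and train are impossible for B's vehicle.
That leaves tram.

tram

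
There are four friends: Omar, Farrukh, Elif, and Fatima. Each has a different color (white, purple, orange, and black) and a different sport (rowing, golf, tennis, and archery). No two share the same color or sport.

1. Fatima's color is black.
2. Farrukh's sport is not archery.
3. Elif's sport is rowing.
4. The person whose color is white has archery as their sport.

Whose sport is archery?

With clues 1–2, Farrukh is impossible for the one with sport archery.
With clues 1–3, Elif is impossible for the one with sport archery.
With clues 1–4, Fatima is impossible for the one with sport archery.
That leaves Omar.

Omar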